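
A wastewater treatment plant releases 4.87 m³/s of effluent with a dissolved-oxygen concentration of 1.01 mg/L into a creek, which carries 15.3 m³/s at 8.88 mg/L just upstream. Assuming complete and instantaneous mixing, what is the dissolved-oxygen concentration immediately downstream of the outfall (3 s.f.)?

Flow-weighted mixing: C = (Q_r C_r + Q_w C_w)/(Q_r + Q_w)
= (15.3×8.88 + 4.87×1.01)/(15.3 + 4.87) = 140.8/20.17 = 6.980 mg/L.

6.98 mg/L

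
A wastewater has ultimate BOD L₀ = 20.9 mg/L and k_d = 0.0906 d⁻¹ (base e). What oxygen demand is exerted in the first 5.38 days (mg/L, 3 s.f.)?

y ≈ 8.06 mg/L

y_t = L₀(1 − e^(−k_d t)) = 20.9 × (1 − e^(−0.0906×5.38))
= 20.9 × (1 − 0.6142) = 20.9 × 0.3858 = 8.063 mg/L.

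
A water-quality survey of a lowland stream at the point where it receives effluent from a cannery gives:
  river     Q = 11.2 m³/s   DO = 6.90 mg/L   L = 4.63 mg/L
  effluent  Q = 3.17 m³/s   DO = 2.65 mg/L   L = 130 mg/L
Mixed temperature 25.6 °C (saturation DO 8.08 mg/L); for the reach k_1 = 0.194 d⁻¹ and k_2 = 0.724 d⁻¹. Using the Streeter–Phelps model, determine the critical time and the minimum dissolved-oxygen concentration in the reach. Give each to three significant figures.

t_c ≈ 2.11 d; minimum DO ≈ 2.34 mg/L

Mixed DO = (11.2×6.90 + 3.17×2.65)/(11.2+3.17) = 85.68/14.37 = 5.962 mg/L.
Mixed L₀ = (11.2×4.63 + 3.17×130)/(14.37) = 464.0/14.37 = 32.29 mg/L.
Initial deficit D₀ = C_s − DO₀ = 8.08 − 5.962 = 2.118 mg/L.
t_c = (1/0.5300) ln[(0.724/0.194)(1 − 2.118×0.5300/(0.194×32.29))] = 1.887 × ln(3.063) = 2.112 d.
D_c = (0.194/0.724) × 32.29 × e^(−0.194×2.112) = 0.2680 × 32.29 × 0.6638 = 5.743 mg/L.
Minimum DO = 8.08 − 5.743 = 2.337 mg/L.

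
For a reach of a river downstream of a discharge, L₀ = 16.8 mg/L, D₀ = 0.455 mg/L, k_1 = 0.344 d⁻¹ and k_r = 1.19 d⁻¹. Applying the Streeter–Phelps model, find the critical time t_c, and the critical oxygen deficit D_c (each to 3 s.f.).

t_c = [1/(k_r−k_1)] ln[(k_r/k_1)(1 − D₀(k_r−k_1)/(k_1 L₀))]
= [1/(1.19−0.344)] ln[(1.19/0.344)(1 − 0.455×0.8460/(0.344×16.8))]
= (1/0.8460) ln[3.459 × 0.9334] = 1.182 × ln(3.229) = 1.182 × 1.172 = 1.386 d.
L(t_c) = L₀ e^(−k_1 t_c) = 16.8 × 0.6209 = 10.43 mg/L, and at the critical point k_r D_c = k_1 L, so D_c = (0.344/1.19) × 10.43 = 3.015 mg/L.

t_c ≈ 1.39 d; D_c ≈ 3.02 mg/L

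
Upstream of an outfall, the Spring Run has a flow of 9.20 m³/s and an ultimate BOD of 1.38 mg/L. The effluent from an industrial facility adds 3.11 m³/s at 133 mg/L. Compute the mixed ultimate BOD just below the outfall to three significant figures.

34.6 mg/L

Flow-weighted mixing: C = (Q_r C_r + Q_w C_w)/(Q_r + Q_w)
= (9.20×1.38 + 3.11×133)/(9.20 + 3.11) = 426.3/12.31 = 34.63 mg/L.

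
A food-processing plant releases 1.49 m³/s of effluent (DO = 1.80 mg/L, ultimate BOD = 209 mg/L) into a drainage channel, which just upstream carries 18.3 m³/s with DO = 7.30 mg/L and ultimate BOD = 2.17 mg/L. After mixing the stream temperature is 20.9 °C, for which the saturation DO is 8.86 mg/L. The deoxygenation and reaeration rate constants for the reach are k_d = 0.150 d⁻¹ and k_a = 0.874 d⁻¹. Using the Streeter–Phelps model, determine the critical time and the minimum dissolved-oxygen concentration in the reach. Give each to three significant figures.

t_c ≈ 1.37 d; minimum DO ≈ 6.38 mg/L

Mixed DO = (18.3×7.30 + 1.49×1.80)/(18.3+1.49) = 136.3/19.79 = 6.886 mg/L.
Mixed L₀ = (18.3×2.17 + 1.49×209)/(19.79) = 351.1/19.79 = 17.74 mg/L.
Initial deficit D₀ = C_s − DO₀ = 8.86 − 6.886 = 1.974 mg/L.
t_c = (1/0.7240) ln[(0.874/0.150)(1 − 1.974×0.7240/(0.150×17.74))] = 1.381 × ln(2.698) = 1.371 d.
D_c = (0.150/0.874) × 17.74 × e^(−0.150×1.371) = 0.1716 × 17.74 × 0.8142 = 2.479 mg/L.
Minimum DO = 8.86 − 2.479 = 6.381 mg/L.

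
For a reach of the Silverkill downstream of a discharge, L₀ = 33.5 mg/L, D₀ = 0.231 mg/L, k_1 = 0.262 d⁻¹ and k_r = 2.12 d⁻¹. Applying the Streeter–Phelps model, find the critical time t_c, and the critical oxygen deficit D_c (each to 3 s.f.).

t_c ≈ 1.10 d; D_c ≈ 3.10 mg/L

t_c = [1/(k_r−k_1)] ln[(k_r/k_1)(1 − D₀(k_r−k_1)/(k_1 L₀))]
= [1/(2.12−0.262)] ln[(2.12/0.262)(1 − 0.231×1.858/(0.262×33.5))]
= (1/1.858) ln[8.092 × 0.9511] = 0.5382 × ln(7.696) = 0.5382 × 2.041 = 1.098 d.
D_c = (k_1/k_r) L₀ e^(−k_1 t_c) = (0.262/2.12) × 33.5 × e^(−0.262×1.098) = 0.1236 × 33.5 × 0.7499 = 3.105 mg/L.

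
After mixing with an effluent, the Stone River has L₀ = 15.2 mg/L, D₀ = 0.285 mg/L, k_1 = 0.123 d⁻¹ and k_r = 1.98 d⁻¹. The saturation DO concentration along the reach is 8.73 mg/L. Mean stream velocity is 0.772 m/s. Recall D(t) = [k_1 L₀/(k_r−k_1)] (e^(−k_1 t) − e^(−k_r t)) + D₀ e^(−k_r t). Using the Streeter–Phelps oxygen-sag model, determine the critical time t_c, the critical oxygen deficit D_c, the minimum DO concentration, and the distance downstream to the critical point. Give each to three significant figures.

t_c ≈ 1.32 d; D_c ≈ 0.803 mg/L; min DO ≈ 7.93 mg/L; x_c ≈ 87.9 km

With k_r/k_1 = 16.10 and 1 − D₀(k_r−k_1)/(k_1 L₀) = 0.7169,
t_c = ln(16.10 × 0.7169) / (1.98 − 0.123) = ln(11.54) / 1.857 = 2.446/1.857 = 1.317 d.
L(t_c) = L₀ e^(−k_1 t_c) = 15.2 × 0.8504 = 12.93 mg/L, and at the critical point k_r D_c = k_1 L, so D_c = (0.123/1.98) × 12.93 = 0.8030 mg/L.
Minimum DO = C_s − D_c = 8.73 − 0.8030 = 7.927 mg/L.
x_c = v t_c = 0.772 m/s × 1.317 d × 86400 s/d = 87850 m ≈ 87.9 km.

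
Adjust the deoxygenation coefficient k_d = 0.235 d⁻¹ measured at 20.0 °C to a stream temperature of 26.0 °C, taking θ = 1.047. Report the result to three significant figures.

k_d ≈ 0.310 d⁻¹

k_d(T₂) = k_d(T₁) · θ^(T₂−T₁) = 0.235 × 1.047^(26.0−20.0)
= 0.235 × 1.047^6.00 = 0.235 × 1.317 = 0.3096 d⁻¹.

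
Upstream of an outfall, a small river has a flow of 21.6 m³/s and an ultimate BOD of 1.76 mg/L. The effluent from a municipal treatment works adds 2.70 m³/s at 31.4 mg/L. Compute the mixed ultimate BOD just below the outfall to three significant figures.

Flow-weighted mixing: C = (Q_r C_r + Q_w C_w)/(Q_r + Q_w)
= (21.6×1.76 + 2.70×31.4)/(21.6 + 2.70) = 122.8/24.30 = 5.053 mg/L.

5.05 mg/L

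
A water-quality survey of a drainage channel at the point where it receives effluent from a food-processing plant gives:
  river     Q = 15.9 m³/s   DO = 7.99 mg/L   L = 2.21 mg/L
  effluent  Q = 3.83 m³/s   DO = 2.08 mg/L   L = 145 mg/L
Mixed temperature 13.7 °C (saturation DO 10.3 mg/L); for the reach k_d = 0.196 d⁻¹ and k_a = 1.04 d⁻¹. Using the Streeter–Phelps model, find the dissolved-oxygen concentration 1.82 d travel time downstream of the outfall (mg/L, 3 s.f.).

DO ≈ 5.96 mg/L

Mixed DO = (15.9×7.99 + 3.83×2.08)/(15.9+3.83) = 135.0/19.73 = 6.843 mg/L.
Mixed L₀ = (15.9×2.21 + 3.83×145)/(19.73) = 590.5/19.73 = 29.93 mg/L.
Initial deficit D₀ = C_s − DO₀ = 10.3 − 6.843 = 3.457 mg/L.
D(1.82) = [0.196×29.93/(1.04−0.196)](e^(−0.196×1.82) − e^(−1.04×1.82)) + 3.457 e^(−1.04×1.82)
= 6.950 × (0.7000 − 0.1506) + 3.457 × 0.1506 = 4.339 mg/L.
DO = 10.3 − 4.339 = 5.961 mg/L.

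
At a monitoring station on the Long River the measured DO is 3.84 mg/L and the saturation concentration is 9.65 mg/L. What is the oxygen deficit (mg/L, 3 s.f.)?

D ≈ 5.81 mg/L

D = C_s − C = 9.65 − 3.84 = 5.81 mg/L.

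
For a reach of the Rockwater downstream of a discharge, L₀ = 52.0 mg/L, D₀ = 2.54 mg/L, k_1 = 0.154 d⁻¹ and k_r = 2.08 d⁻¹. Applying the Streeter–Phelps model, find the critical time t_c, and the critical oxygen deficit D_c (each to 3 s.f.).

t_c ≈ 0.862 d; D_c ≈ 3.37 mg/L

With k_r/k_1 = 13.51 and 1 − D₀(k_r−k_1)/(k_1 L₀) = 0.3891,
t_c = ln(13.51 × 0.3891) / (2.08 − 0.154) = ln(5.255) / 1.926 = 1.659/1.926 = 0.8615 d.
D_c = (k_1/k_r) L₀ e^(−k_1 t_c) = (0.154/2.08) × 52.0 × e^(−0.154×0.8615) = 0.07404 × 52.0 × 0.8758 = 3.372 mg/L.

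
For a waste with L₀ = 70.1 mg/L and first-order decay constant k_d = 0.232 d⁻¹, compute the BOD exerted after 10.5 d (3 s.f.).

y_t = L₀(1 − e^(−k_d t)) = 70.1 × (1 − e^(−0.232×10.5))
= 70.1 × (1 − 0.08751) = 70.1 × 0.9125 = 63.97 mg/L.

y ≈ 64.0 mg/L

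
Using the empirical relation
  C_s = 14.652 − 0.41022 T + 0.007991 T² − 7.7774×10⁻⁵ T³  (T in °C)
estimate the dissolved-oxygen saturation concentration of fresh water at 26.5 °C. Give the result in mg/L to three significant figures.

C_s = 14.652 − 0.41022×26.5 + 0.007991×26.5² − 7.7774×10⁻⁵×26.5³ = 7.946 mg/L.

C_s ≈ 7.95 mg/L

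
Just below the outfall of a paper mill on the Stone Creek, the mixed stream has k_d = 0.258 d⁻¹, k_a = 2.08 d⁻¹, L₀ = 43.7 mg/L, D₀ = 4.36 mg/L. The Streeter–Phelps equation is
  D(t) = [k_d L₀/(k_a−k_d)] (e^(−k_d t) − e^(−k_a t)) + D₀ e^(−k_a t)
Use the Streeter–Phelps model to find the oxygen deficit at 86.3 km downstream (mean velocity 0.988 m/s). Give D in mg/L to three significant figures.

Travel time t = x/v = 86.3 km / (0.988 m/s) = 86300 m / 0.988 m/s = 87350 s = 1.011 d.
k_d L₀/(k_a−k_d) = 0.258×43.7/(2.08−0.258) = 11.27/1.822 = 6.188 mg/L.
e^(−k_d t) = e^(−0.258×1.011) = 0.7704; e^(−k_a t) = e^(−2.08×1.011) = 0.1221.
D = 6.188 × (0.7704 − 0.1221) + 4.36 × 0.1221 = 4.012 + 0.5324 = 4.544 mg/L.

D ≈ 4.54 mg/L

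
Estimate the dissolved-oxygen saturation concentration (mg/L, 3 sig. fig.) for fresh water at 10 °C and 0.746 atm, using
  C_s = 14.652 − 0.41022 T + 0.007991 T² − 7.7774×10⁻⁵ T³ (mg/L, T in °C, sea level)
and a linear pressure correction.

At sea level: C_s = 14.652 − 0.41022×10 + 0.007991×10² − 7.7774×10⁻⁵×10³ = 11.27 mg/L.
Pressure correction: C_s' = 11.27 × 0.746 = 8.408 mg/L.

C_s ≈ 8.41 mg/L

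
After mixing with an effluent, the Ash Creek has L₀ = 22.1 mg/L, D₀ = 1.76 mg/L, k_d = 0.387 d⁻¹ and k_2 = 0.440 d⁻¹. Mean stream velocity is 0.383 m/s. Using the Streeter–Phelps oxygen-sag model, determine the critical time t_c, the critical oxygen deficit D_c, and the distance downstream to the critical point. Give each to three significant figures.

At the critical point dD/dt = 0, so k_d L₀ e^(−k_d t) = k_2 D. Substituting D(t) from the Streeter–Phelps equation and solving for t gives
t_c = ln[(k_2/k_d)(1 − D₀(k_2−k_d)/(k_d L₀))] / (k_2−k_d).
Here k_2−k_d = 0.05300 d⁻¹ and 1 − D₀(k_2−k_d)/(k_d L₀) = 1 − 1.76×0.05300/(0.387×22.1) = 0.9891, so
t_c = ln(1.137 × 0.9891) / 0.05300 = 0.1174 / 0.05300 = 2.215 d.
L(t_c) = L₀ e^(−k_d t_c) = 22.1 × 0.4244 = 9.379 mg/L, and at the critical point k_2 D_c = k_d L, so D_c = (0.387/0.440) × 9.379 = 8.249 mg/L.
x_c = v t_c = 0.383 m/s × 2.215 d × 86400 s/d = 73290 m ≈ 73.3 km.

t_c ≈ 2.21 d; D_c ≈ 8.25 mg/L; x_c ≈ 73.3 km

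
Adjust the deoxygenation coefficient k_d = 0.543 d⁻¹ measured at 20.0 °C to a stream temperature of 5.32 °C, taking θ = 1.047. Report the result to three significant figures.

k_d ≈ 0.277 d⁻¹

k_d(T₂) = k_d(T₁) · θ^(T₂−T₁) = 0.543 × 1.047^(5.32−20.0)
= 0.543 × 1.047^-14.7 = 0.543 × 0.5095 = 0.2767 d⁻¹.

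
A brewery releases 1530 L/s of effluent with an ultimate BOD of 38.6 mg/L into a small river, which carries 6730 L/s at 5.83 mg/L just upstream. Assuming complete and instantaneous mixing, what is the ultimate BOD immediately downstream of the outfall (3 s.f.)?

11.9 mg/L

Flow-weighted mixing: C = (Q_r C_r + Q_w C_w)/(Q_r + Q_w)
= (6730×5.83 + 1530×38.6)/(6730 + 1530) = 98290/8260 = 11.90 mg/L.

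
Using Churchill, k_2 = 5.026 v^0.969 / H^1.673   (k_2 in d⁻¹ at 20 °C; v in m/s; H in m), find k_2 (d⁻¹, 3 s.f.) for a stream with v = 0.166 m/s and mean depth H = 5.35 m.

k_2 ≈ 0.0533 d⁻¹

k_2 = 5.026 × 0.166^0.969 / 5.35^1.673 = 5.026 × 0.1755 / 16.54 = 0.05333 d⁻¹.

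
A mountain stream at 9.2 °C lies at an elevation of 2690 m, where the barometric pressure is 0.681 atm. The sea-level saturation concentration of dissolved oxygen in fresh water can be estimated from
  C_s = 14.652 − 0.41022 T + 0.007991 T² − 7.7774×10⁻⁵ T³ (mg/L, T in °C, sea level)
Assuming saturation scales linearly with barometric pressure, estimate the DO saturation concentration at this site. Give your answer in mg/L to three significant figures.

C_s ≈ 7.83 mg/L

At sea level: C_s = 14.652 − 0.41022×9.2 + 0.007991×9.2² − 7.7774×10⁻⁵×9.2³ = 11.49 mg/L.
Pressure correction: C_s' = 11.49 × 0.681 = 7.827 mg/L.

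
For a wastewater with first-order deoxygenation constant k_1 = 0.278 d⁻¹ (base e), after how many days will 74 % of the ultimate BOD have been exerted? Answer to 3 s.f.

t ≈ 4.85 d

y/L₀ = 1 − e^(−k_1 t) = 0.74 ⇒ e^(−k_1 t) = 0.260
t = −ln(0.260) / 0.278 = 1.347 / 0.278 = 4.846 d.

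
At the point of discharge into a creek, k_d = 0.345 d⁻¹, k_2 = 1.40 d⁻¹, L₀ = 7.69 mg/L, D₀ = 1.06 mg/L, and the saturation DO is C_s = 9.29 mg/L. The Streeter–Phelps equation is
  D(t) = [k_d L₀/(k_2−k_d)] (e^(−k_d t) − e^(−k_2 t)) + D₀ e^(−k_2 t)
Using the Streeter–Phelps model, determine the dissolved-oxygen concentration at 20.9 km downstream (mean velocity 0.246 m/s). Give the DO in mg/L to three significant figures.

Travel time t = x/v = 20.9 km / (0.246 m/s) = 20900 m / 0.246 m/s = 84960 s = 0.9833 d.
k_d L₀/(k_2−k_d) = 0.345×7.69/(1.40−0.345) = 2.653/1.055 = 2.515 mg/L.
e^(−k_d t) = e^(−0.345×0.9833) = 0.7123; e^(−k_2 t) = e^(−1.40×0.9833) = 0.2524.
D = 2.515 × (0.7123 − 0.2524) + 1.06 × 0.2524 = 1.156 + 0.2676 = 1.424 mg/L.
DO = C_s − D = 9.29 − 1.424 = 7.866 mg/L.

DO ≈ 7.87 mg/L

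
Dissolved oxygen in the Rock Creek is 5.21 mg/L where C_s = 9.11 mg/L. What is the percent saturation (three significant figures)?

57.2 % saturation

% saturation = C/C_s × 100 = 5.21/9.11 × 100 = 57.2 %.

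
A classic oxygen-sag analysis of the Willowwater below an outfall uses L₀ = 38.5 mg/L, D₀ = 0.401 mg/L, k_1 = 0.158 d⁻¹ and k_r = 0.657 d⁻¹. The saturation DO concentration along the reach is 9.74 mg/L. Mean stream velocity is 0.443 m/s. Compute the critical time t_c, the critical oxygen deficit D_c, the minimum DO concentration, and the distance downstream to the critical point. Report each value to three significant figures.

t_c ≈ 2.79 d; D_c ≈ 5.96 mg/L; min DO ≈ 3.78 mg/L; x_c ≈ 107 km

At the critical point dD/dt = 0, so k_1 L₀ e^(−k_1 t) = k_r D. Substituting D(t) from the Streeter–Phelps equation and solving for t gives
t_c = ln[(k_r/k_1)(1 − D₀(k_r−k_1)/(k_1 L₀))] / (k_r−k_1).
Here k_r−k_1 = 0.4990 d⁻¹ and 1 − D₀(k_r−k_1)/(k_1 L₀) = 1 − 0.401×0.4990/(0.158×38.5) = 0.9671, so
t_c = ln(4.158 × 0.9671) / 0.4990 = 1.392 / 0.4990 = 2.789 d.
D_c = (k_1/k_r) L₀ e^(−k_1 t_c) = (0.158/0.657) × 38.5 × e^(−0.158×2.789) = 0.2405 × 38.5 × 0.6436 = 5.959 mg/L.
Minimum DO = C_s − D_c = 9.74 − 5.959 = 3.781 mg/L.
x_c = v t_c = 0.443 m/s × 2.789 d × 86400 s/d = 106700 m ≈ 107 km.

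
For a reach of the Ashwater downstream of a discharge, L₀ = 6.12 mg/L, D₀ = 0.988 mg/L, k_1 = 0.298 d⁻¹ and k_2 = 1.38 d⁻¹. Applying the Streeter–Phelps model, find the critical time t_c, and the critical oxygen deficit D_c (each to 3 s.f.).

At the critical point dD/dt = 0, so k_1 L₀ e^(−k_1 t) = k_2 D. Substituting D(t) from the Streeter–Phelps equation and solving for t gives
t_c = ln[(k_2/k_1)(1 − D₀(k_2−k_1)/(k_1 L₀))] / (k_2−k_1).
Here k_2−k_1 = 1.082 d⁻¹ and 1 − D₀(k_2−k_1)/(k_1 L₀) = 1 − 0.988×1.082/(0.298×6.12) = 0.4138, so
t_c = ln(4.631 × 0.4138) / 1.082 = 0.6505 / 1.082 = 0.6012 d.
L(t_c) = L₀ e^(−k_1 t_c) = 6.12 × 0.8360 = 5.116 mg/L, and at the critical point k_2 D_c = k_1 L, so D_c = (0.298/1.38) × 5.116 = 1.105 mg/L.

t_c ≈ 0.601 d; D_c ≈ 1.10 mg/L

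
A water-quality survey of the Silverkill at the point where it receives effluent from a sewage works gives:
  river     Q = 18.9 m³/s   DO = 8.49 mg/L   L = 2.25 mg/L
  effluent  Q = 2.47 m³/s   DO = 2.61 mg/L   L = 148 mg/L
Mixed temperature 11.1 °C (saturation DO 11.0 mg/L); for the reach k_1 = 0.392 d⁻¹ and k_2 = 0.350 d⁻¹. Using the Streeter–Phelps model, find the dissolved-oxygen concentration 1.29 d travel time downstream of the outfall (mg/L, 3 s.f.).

Mixed DO = (18.9×8.49 + 2.47×2.61)/(18.9+2.47) = 166.9/21.37 = 7.810 mg/L.
Mixed L₀ = (18.9×2.25 + 2.47×148)/(21.37) = 408.1/21.37 = 19.10 mg/L.
Initial deficit D₀ = C_s − DO₀ = 11.0 − 7.810 = 3.190 mg/L.
D(1.29) = [0.392×19.10/(0.350−0.392)](e^(−0.392×1.29) − e^(−0.350×1.29)) + 3.190 e^(−0.350×1.29)
= -178.2 × (0.6031 − 0.6367) + 3.190 × 0.6367 = 8.015 mg/L.
DO = 11.0 − 8.015 = 2.985 mg/L.

DO ≈ 2.98 mg/L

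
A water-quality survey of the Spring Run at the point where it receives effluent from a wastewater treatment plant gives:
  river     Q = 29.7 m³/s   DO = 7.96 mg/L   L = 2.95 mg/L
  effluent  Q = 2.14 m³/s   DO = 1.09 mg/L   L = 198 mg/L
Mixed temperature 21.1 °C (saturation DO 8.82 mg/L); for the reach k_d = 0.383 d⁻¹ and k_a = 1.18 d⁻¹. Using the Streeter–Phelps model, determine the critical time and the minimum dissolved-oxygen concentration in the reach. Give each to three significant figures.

Mixed DO = (29.7×7.96 + 2.14×1.09)/(29.7+2.14) = 238.7/31.84 = 7.498 mg/L.
Mixed L₀ = (29.7×2.95 + 2.14×198)/(31.84) = 511.3/31.84 = 16.06 mg/L.
Initial deficit D₀ = C_s − DO₀ = 8.82 − 7.498 = 1.322 mg/L.
t_c = (1/0.7970) ln[(1.18/0.383)(1 − 1.322×0.7970/(0.383×16.06))] = 1.255 × ln(2.553) = 1.176 d.
D_c = (0.383/1.18) × 16.06 × e^(−0.383×1.176) = 0.3246 × 16.06 × 0.6373 = 3.322 mg/L.
Minimum DO = 8.82 − 3.322 = 5.498 mg/L.

t_c ≈ 1.18 d; minimum DO ≈ 5.50 mg/L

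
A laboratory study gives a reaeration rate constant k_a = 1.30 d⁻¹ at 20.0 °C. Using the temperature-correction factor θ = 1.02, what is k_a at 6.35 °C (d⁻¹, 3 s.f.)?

k_a ≈ 0.992 d⁻¹

k_a(T₂) = k_a(T₁) · θ^(T₂−T₁) = 1.30 × 1.02^(6.35−20.0)
= 1.30 × 1.02^-13.7 = 1.30 × 0.7631 = 0.9921 d⁻¹.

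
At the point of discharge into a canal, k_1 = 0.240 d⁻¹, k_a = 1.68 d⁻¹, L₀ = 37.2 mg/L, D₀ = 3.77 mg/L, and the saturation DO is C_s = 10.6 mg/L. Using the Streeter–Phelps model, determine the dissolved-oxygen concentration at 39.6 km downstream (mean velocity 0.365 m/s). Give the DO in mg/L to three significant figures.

DO ≈ 6.31 mg/L

Travel time t = x/v = 39.6 km / (0.365 m/s) = 39600 m / 0.365 m/s = 108500 s = 1.256 d.
k_1 L₀/(k_a−k_1) = 0.240×37.2/(1.68−0.240) = 8.928/1.440 = 6.200 mg/L.
e^(−k_1 t) = e^(−0.240×1.256) = 0.7398; e^(−k_a t) = e^(−1.68×1.256) = 0.1213.
D = 6.200 × (0.7398 − 0.1213) + 3.77 × 0.1213 = 3.835 + 0.4573 = 4.292 mg/L.
DO = C_s − D = 10.6 − 4.292 = 6.308 mg/L.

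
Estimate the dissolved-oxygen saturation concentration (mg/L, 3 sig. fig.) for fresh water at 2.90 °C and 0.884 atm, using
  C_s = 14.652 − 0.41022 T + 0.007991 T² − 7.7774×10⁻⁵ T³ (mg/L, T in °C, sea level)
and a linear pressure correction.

At sea level: C_s = 14.652 − 0.41022×2.90 + 0.007991×2.90² − 7.7774×10⁻⁵×2.90³ = 13.53 mg/L.
Pressure correction: C_s' = 13.53 × 0.884 = 11.96 mg/L.

C_s ≈ 12.0 mg/L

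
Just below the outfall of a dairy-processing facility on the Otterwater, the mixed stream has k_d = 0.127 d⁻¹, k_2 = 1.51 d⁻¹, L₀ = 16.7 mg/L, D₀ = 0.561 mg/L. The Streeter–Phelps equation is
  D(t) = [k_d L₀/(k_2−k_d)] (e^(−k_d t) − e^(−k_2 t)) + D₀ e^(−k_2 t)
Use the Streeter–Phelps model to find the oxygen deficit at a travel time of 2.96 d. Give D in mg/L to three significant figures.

k_d L₀/(k_2−k_d) = 0.127×16.7/(1.51−0.127) = 2.121/1.383 = 1.534 mg/L.
e^(−k_d t) = e^(−0.127×2.960) = 0.6867; e^(−k_2 t) = e^(−1.51×2.960) = 0.01145.
D = 1.534 × (0.6867 − 0.01145) + 0.561 × 0.01145 = 1.035 + 0.006425 = 1.042 mg/L.

D ≈ 1.04 mg/L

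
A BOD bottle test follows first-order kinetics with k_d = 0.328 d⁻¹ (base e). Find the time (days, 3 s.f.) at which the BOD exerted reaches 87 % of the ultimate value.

y/L₀ = 1 − e^(−k_d t) = 0.87 ⇒ e^(−k_d t) = 0.130
t = −ln(0.130) / 0.328 = 2.040 / 0.328 = 6.220 d.

t ≈ 6.22 d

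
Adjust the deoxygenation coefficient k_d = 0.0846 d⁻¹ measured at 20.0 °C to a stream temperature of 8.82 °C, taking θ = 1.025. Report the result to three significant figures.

k_d ≈ 0.0642 d⁻¹

k_d(T₂) = k_d(T₁) · θ^(T₂−T₁) = 0.0846 × 1.025^(8.82−20.0)
= 0.0846 × 1.025^-11.2 = 0.0846 × 0.7588 = 0.06419 d⁻¹.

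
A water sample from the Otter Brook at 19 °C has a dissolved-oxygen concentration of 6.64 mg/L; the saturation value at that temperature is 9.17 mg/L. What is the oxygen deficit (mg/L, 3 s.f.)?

D ≈ 2.53 mg/L

D = C_s − C = 9.17 − 6.64 = 2.53 mg/L.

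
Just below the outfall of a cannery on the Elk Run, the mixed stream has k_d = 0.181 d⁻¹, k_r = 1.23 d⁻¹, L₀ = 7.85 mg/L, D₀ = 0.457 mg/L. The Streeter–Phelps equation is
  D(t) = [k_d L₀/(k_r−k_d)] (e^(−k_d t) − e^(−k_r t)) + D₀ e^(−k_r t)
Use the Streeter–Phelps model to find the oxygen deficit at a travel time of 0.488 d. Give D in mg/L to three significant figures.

D ≈ 0.748 mg/L

k_d L₀/(k_r−k_d) = 0.181×7.85/(1.23−0.181) = 1.421/1.049 = 1.354 mg/L.
e^(−k_d t) = e^(−0.181×0.4880) = 0.9155; e^(−k_r t) = e^(−1.23×0.4880) = 0.5487.
D = 1.354 × (0.9155 − 0.5487) + 0.457 × 0.5487 = 0.4968 + 0.2507 = 0.7475 mg/L.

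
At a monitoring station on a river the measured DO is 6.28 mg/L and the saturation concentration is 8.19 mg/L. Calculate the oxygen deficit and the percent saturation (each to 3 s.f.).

D ≈ 1.91 mg/L; 76.7 % saturation

D = C_s − C = 8.19 − 6.28 = 1.91 mg/L.
% saturation = 6.28/8.19 × 100 = 76.7 %.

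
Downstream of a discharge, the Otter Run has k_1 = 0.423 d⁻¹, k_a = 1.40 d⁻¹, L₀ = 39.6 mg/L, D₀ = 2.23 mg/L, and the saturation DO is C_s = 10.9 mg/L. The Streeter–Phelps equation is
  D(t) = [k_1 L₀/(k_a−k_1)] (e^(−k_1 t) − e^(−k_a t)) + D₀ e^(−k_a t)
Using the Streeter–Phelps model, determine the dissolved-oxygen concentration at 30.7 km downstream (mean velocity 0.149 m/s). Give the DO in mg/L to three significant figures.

Travel time t = x/v = 30.7 km / (0.149 m/s) = 30700 m / 0.149 m/s = 206000 s = 2.385 d.
k_1 L₀/(k_a−k_1) = 0.423×39.6/(1.40−0.423) = 16.75/0.9770 = 17.15 mg/L.
e^(−k_1 t) = e^(−0.423×2.385) = 0.3647; e^(−k_a t) = e^(−1.40×2.385) = 0.03549.
D = 17.15 × (0.3647 − 0.03549) + 2.23 × 0.03549 = 5.644 + 0.07913 = 5.723 mg/L.
DO = C_s − D = 10.9 − 5.723 = 5.177 mg/L.

DO ≈ 5.18 mg/L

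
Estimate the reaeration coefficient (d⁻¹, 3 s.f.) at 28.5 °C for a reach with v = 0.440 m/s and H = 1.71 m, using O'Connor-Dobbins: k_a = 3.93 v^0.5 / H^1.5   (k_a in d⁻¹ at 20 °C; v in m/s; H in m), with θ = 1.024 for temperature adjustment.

k_a ≈ 1.43 d⁻¹

k_a(20) = 3.93 × 0.440^0.5 / 1.71^1.5 = 3.93 × 0.6633 / 2.236 = 1.166 d⁻¹.
k_a(28.5) = 1.166 × 1.024^(28.5−20) = 1.166 × 1.223 = 1.426 d⁻¹.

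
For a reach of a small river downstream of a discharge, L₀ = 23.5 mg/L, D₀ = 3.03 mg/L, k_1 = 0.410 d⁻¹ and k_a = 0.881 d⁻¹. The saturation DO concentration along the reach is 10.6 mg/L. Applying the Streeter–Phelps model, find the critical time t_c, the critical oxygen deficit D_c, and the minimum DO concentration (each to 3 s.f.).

t_c ≈ 1.28 d; D_c ≈ 6.46 mg/L; min DO ≈ 4.14 mg/L

At the critical point dD/dt = 0, so k_1 L₀ e^(−k_1 t) = k_a D. Substituting D(t) from the Streeter–Phelps equation and solving for t gives
t_c = ln[(k_a/k_1)(1 − D₀(k_a−k_1)/(k_1 L₀))] / (k_a−k_1).
Here k_a−k_1 = 0.4710 d⁻¹ and 1 − D₀(k_a−k_1)/(k_1 L₀) = 1 − 3.03×0.4710/(0.410×23.5) = 0.8519, so
t_c = ln(2.149 × 0.8519) / 0.4710 = 0.6046 / 0.4710 = 1.284 d.
L(t_c) = L₀ e^(−k_1 t_c) = 23.5 × 0.5908 = 13.88 mg/L, and at the critical point k_a D_c = k_1 L, so D_c = (0.410/0.881) × 13.88 = 6.461 mg/L.
Minimum DO = C_s − D_c = 10.6 − 6.461 = 4.139 mg/L.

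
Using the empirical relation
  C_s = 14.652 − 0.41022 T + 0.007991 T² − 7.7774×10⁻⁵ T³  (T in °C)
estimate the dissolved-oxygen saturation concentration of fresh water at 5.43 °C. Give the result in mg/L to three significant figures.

C_s = 14.652 − 0.41022×5.43 + 0.007991×5.43² − 7.7774×10⁻⁵×5.43³ = 12.65 mg/L.

C_s ≈ 12.6 mg/L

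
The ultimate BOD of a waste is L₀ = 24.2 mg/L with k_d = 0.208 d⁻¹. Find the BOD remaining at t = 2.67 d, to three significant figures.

L_t = L₀ e^(−k_d t) = 24.2 × e^(−0.208×2.67) = 24.2 × 0.5739 = 13.89 mg/L.

L ≈ 13.9 mg/L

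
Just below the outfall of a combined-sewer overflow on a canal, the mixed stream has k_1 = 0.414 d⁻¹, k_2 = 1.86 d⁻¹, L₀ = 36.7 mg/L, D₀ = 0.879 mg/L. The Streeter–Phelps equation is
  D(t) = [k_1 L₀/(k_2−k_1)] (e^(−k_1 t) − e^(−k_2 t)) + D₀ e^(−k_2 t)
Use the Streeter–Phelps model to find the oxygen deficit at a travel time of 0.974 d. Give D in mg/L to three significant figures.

D ≈ 5.45 mg/L

k_1 L₀/(k_2−k_1) = 0.414×36.7/(1.86−0.414) = 15.19/1.446 = 10.51 mg/L.
e^(−k_1 t) = e^(−0.414×0.9740) = 0.6682; e^(−k_2 t) = e^(−1.86×0.9740) = 0.1634.
D = 10.51 × (0.6682 − 0.1634) + 0.879 × 0.1634 = 5.304 + 0.1436 = 5.447 mg/L.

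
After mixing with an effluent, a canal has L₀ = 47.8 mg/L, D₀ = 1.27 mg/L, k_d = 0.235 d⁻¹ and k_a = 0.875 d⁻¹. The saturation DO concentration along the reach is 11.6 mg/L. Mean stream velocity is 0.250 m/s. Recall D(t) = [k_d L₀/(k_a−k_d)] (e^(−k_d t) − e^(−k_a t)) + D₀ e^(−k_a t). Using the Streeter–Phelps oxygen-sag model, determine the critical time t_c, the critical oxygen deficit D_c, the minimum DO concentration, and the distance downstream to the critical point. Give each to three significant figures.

t_c = [1/(k_a−k_d)] ln[(k_a/k_d)(1 − D₀(k_a−k_d)/(k_d L₀))]
= [1/(0.875−0.235)] ln[(0.875/0.235)(1 − 1.27×0.6400/(0.235×47.8))]
= (1/0.6400) ln[3.723 × 0.9276] = 1.562 × ln(3.454) = 1.562 × 1.240 = 1.937 d.
L(t_c) = L₀ e^(−k_d t_c) = 47.8 × 0.6344 = 30.32 mg/L, and at the critical point k_a D_c = k_d L, so D_c = (0.235/0.875) × 30.32 = 8.144 mg/L.
Minimum DO = C_s − D_c = 11.6 − 8.144 = 3.456 mg/L.
x_c = v t_c = 0.250 m/s × 1.937 d × 86400 s/d = 41830 m ≈ 41.8 km.

t_c ≈ 1.94 d; D_c ≈ 8.14 mg/L; min DO ≈ 3.46 mg/L; x_c ≈ 41.8 km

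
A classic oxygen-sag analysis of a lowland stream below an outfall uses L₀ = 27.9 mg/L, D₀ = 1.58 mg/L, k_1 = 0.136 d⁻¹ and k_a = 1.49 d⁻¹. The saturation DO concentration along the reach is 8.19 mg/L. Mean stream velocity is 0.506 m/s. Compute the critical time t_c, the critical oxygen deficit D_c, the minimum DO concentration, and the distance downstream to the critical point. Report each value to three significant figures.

t_c ≈ 1.16 d; D_c ≈ 2.18 mg/L; min DO ≈ 6.01 mg/L; x_c ≈ 50.5 km

t_c = [1/(k_a−k_1)] ln[(k_a/k_1)(1 − D₀(k_a−k_1)/(k_1 L₀))]
= [1/(1.49−0.136)] ln[(1.49/0.136)(1 − 1.58×1.354/(0.136×27.9))]
= (1/1.354) ln[10.96 × 0.4362] = 0.7386 × ln(4.779) = 0.7386 × 1.564 = 1.155 d.
L(t_c) = L₀ e^(−k_1 t_c) = 27.9 × 0.8546 = 23.84 mg/L, and at the critical point k_a D_c = k_1 L, so D_c = (0.136/1.49) × 23.84 = 2.176 mg/L.
Minimum DO = C_s − D_c = 8.19 − 2.176 = 6.014 mg/L.
x_c = v t_c = 0.506 m/s × 1.155 d × 86400 s/d = 50510 m ≈ 50.5 km.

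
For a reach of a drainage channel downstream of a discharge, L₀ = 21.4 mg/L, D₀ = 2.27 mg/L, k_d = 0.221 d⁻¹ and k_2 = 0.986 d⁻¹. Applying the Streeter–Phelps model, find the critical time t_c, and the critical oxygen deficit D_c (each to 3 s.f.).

t_c = [1/(k_2−k_d)] ln[(k_2/k_d)(1 − D₀(k_2−k_d)/(k_d L₀))]
= [1/(0.986−0.221)] ln[(0.986/0.221)(1 − 2.27×0.7650/(0.221×21.4))]
= (1/0.7650) ln[4.462 × 0.6328] = 1.307 × ln(2.823) = 1.307 × 1.038 = 1.357 d.
L(t_c) = L₀ e^(−k_d t_c) = 21.4 × 0.7409 = 15.86 mg/L, and at the critical point k_2 D_c = k_d L, so D_c = (0.221/0.986) × 15.86 = 3.554 mg/L.

t_c ≈ 1.36 d; D_c ≈ 3.55 mg/L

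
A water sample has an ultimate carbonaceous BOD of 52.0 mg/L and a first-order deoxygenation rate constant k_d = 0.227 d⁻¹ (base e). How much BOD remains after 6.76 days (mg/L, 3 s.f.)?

L ≈ 11.2 mg/L

L_t = L₀ e^(−k_d t) = 52.0 × e^(−0.227×6.76) = 52.0 × 0.2156 = 11.21 mg/L.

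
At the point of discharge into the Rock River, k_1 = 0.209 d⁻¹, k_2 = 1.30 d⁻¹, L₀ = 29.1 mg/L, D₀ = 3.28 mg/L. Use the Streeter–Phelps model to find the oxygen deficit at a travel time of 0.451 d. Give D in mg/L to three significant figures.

D ≈ 3.80 mg/L

k_1 L₀/(k_2−k_1) = 0.209×29.1/(1.30−0.209) = 6.082/1.091 = 5.575 mg/L.
e^(−k_1 t) = e^(−0.209×0.4510) = 0.9100; e^(−k_2 t) = e^(−1.30×0.4510) = 0.5564.
D = 5.575 × (0.9100 − 0.5564) + 3.28 × 0.5564 = 1.972 + 1.825 = 3.796 mg/L.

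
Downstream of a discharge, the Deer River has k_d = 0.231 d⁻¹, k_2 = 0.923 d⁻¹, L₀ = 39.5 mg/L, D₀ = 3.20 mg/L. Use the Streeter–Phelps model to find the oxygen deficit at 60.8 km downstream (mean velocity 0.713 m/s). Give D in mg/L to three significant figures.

Travel time t = x/v = 60.8 km / (0.713 m/s) = 60800 m / 0.713 m/s = 85270 s = 0.9870 d.
k_d L₀/(k_2−k_d) = 0.231×39.5/(0.923−0.231) = 9.125/0.6920 = 13.19 mg/L.
e^(−k_d t) = e^(−0.231×0.9870) = 0.7961; e^(−k_2 t) = e^(−0.923×0.9870) = 0.4021.
D = 13.19 × (0.7961 − 0.4021) + 3.20 × 0.4021 = 5.195 + 1.287 = 6.482 mg/L.

D ≈ 6.48 mg/L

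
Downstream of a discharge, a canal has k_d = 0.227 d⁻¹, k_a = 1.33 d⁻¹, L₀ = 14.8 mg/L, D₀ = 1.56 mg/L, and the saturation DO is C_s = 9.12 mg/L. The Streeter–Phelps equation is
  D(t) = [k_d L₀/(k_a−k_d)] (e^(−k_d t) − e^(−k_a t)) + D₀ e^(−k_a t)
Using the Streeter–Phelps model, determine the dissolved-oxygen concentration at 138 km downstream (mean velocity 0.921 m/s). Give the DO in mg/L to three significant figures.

DO ≈ 7.21 mg/L

Travel time t = x/v = 138 km / (0.921 m/s) = 138000 m / 0.921 m/s = 149800 s = 1.734 d.
k_d L₀/(k_a−k_d) = 0.227×14.8/(1.33−0.227) = 3.360/1.103 = 3.046 mg/L.
e^(−k_d t) = e^(−0.227×1.734) = 0.6746; e^(−k_a t) = e^(−1.33×1.734) = 0.09961.
D = 3.046 × (0.6746 − 0.09961) + 1.56 × 0.09961 = 1.751 + 0.1554 = 1.907 mg/L.
DO = C_s − D = 9.12 − 1.907 = 7.213 mg/L.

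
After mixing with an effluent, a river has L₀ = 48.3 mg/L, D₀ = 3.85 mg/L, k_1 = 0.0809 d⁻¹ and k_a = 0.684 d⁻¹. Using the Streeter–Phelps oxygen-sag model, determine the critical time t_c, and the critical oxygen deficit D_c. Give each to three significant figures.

With k_a/k_1 = 8.455 and 1 − D₀(k_a−k_1)/(k_1 L₀) = 0.4058,
t_c = ln(8.455 × 0.4058) / (0.684 − 0.0809) = ln(3.431) / 0.6031 = 1.233/0.6031 = 2.044 d.
L(t_c) = L₀ e^(−k_1 t_c) = 48.3 × 0.8476 = 40.94 mg/L, and at the critical point k_a D_c = k_1 L, so D_c = (0.0809/0.684) × 40.94 = 4.842 mg/L.

t_c ≈ 2.04 d; D_c ≈ 4.84 mg/L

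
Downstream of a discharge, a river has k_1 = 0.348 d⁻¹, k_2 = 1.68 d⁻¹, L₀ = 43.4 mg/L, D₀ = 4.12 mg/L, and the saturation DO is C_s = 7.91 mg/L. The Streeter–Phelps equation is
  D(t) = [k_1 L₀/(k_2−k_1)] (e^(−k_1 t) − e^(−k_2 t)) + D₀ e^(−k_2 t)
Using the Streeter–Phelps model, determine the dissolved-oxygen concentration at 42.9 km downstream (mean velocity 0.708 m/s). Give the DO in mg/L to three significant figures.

Travel time t = x/v = 42.9 km / (0.708 m/s) = 42900 m / 0.708 m/s = 60590 s = 0.7013 d.
k_1 L₀/(k_2−k_1) = 0.348×43.4/(1.68−0.348) = 15.10/1.332 = 11.34 mg/L.
e^(−k_1 t) = e^(−0.348×0.7013) = 0.7834; e^(−k_2 t) = e^(−1.68×0.7013) = 0.3078.
D = 11.34 × (0.7834 − 0.3078) + 4.12 × 0.3078 = 5.393 + 1.268 = 6.661 mg/L.
DO = C_s − D = 7.91 − 6.661 = 1.249 mg/L.

DO ≈ 1.25 mg/L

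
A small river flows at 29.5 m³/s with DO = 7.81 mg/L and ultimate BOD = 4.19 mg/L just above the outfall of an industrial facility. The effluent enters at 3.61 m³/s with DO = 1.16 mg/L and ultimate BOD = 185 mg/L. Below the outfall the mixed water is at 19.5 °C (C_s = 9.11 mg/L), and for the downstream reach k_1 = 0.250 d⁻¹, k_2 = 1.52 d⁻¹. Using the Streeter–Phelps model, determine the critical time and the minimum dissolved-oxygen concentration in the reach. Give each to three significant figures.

Mixed DO = (29.5×7.81 + 3.61×1.16)/(29.5+3.61) = 234.6/33.11 = 7.085 mg/L.
Mixed L₀ = (29.5×4.19 + 3.61×185)/(33.11) = 791.5/33.11 = 23.90 mg/L.
Initial deficit D₀ = C_s − DO₀ = 9.11 − 7.085 = 2.025 mg/L.
t_c = (1/1.270) ln[(1.52/0.250)(1 − 2.025×1.270/(0.250×23.90))] = 0.7874 × ln(3.463) = 0.9782 d.
D_c = (0.250/1.52) × 23.90 × e^(−0.250×0.9782) = 0.1645 × 23.90 × 0.7831 = 3.079 mg/L.
Minimum DO = 9.11 − 3.079 = 6.031 mg/L.

t_c ≈ 0.978 d; minimum DO ≈ 6.03 mg/L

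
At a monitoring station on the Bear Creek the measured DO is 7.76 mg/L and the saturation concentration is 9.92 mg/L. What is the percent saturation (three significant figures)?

% saturation = C/C_s × 100 = 7.76/9.92 × 100 = 78.2 %.

78.2 % saturation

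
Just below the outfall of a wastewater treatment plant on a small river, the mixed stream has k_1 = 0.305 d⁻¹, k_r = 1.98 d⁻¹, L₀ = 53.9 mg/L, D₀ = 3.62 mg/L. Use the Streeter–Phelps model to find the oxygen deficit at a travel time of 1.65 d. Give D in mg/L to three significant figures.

D ≈ 5.70 mg/L

k_1 L₀/(k_r−k_1) = 0.305×53.9/(1.98−0.305) = 16.44/1.675 = 9.815 mg/L.
e^(−k_1 t) = e^(−0.305×1.650) = 0.6046; e^(−k_r t) = e^(−1.98×1.650) = 0.03812.
D = 9.815 × (0.6046 − 0.03812) + 3.62 × 0.03812 = 5.559 + 0.1380 = 5.697 mg/L.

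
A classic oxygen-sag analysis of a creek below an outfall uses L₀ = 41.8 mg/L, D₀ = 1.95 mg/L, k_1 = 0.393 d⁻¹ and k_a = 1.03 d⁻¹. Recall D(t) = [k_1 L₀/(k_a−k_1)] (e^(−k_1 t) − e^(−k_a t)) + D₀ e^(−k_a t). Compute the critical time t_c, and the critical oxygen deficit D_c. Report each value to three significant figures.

t_c ≈ 1.39 d; D_c ≈ 9.24 mg/L

t_c = [1/(k_a−k_1)] ln[(k_a/k_1)(1 − D₀(k_a−k_1)/(k_1 L₀))]
= [1/(1.03−0.393)] ln[(1.03/0.393)(1 − 1.95×0.6370/(0.393×41.8))]
= (1/0.6370) ln[2.621 × 0.9244] = 1.570 × ln(2.423) = 1.570 × 0.8849 = 1.389 d.
L(t_c) = L₀ e^(−k_1 t_c) = 41.8 × 0.5793 = 24.21 mg/L, and at the critical point k_a D_c = k_1 L, so D_c = (0.393/1.03) × 24.21 = 9.239 mg/L.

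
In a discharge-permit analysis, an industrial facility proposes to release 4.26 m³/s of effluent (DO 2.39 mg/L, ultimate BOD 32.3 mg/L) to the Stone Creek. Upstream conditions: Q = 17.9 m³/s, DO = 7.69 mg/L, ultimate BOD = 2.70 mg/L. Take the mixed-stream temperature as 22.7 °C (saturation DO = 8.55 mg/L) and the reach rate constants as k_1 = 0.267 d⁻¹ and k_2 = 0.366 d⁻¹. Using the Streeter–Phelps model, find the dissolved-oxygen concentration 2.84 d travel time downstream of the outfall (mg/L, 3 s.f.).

Mixed DO = (17.9×7.69 + 4.26×2.39)/(17.9+4.26) = 147.8/22.16 = 6.671 mg/L.
Mixed L₀ = (17.9×2.70 + 4.26×32.3)/(22.16) = 185.9/22.16 = 8.390 mg/L.
Initial deficit D₀ = C_s − DO₀ = 8.55 − 6.671 = 1.879 mg/L.
D(2.84) = [0.267×8.390/(0.366−0.267)](e^(−0.267×2.84) − e^(−0.366×2.84)) + 1.879 e^(−0.366×2.84)
= 22.63 × (0.4685 − 0.3537) + 1.879 × 0.3537 = 3.263 mg/L.
DO = 8.55 − 3.263 = 5.287 mg/L.

DO ≈ 5.29 mg/L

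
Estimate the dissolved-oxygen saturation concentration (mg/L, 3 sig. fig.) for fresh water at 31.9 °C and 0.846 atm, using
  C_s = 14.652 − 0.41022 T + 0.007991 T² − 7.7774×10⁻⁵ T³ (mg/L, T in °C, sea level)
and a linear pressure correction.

At sea level: C_s = 14.652 − 0.41022×31.9 + 0.007991×31.9² − 7.7774×10⁻⁵×31.9³ = 7.173 mg/L.
Pressure correction: C_s' = 7.173 × 0.846 = 6.068 mg/L.

C_s ≈ 6.07 mg/L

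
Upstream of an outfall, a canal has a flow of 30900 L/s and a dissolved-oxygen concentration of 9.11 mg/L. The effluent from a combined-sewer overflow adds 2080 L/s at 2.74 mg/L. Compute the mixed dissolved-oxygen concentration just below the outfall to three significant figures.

8.71 mg/L

Flow-weighted mixing: C = (Q_r C_r + Q_w C_w)/(Q_r + Q_w)
= (30900×9.11 + 2080×2.74)/(30900 + 2080) = 287200/32980 = 8.708 mg/L.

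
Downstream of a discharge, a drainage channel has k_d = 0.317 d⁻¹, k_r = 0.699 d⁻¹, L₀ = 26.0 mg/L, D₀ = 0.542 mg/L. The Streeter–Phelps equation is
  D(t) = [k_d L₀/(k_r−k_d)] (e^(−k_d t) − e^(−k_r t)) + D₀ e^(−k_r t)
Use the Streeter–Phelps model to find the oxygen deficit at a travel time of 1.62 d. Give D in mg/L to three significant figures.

k_d L₀/(k_r−k_d) = 0.317×26.0/(0.699−0.317) = 8.242/0.3820 = 21.58 mg/L.
e^(−k_d t) = e^(−0.317×1.620) = 0.5984; e^(−k_r t) = e^(−0.699×1.620) = 0.3223.
D = 21.58 × (0.5984 − 0.3223) + 0.542 × 0.3223 = 5.957 + 0.1747 = 6.132 mg/L.

D ≈ 6.13 mg/L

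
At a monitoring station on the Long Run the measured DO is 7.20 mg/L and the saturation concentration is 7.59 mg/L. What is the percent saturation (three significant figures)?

94.9 % saturation

% saturation = C/C_s × 100 = 7.20/7.59 × 100 = 94.9 %.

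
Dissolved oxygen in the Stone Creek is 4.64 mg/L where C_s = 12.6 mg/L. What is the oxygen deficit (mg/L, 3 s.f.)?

D ≈ 7.96 mg/L

D = C_s − C = 12.6 − 4.64 = 7.96 mg/L.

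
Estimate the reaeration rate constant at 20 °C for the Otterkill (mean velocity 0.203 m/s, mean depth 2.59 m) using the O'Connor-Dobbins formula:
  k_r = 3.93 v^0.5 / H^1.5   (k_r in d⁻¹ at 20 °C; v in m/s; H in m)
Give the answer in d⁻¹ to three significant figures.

k_r ≈ 0.425 d⁻¹

k_r = 3.93 × 0.203^0.5 / 2.59^1.5 = 3.93 × 0.4506 / 4.168 = 0.4248 d⁻¹.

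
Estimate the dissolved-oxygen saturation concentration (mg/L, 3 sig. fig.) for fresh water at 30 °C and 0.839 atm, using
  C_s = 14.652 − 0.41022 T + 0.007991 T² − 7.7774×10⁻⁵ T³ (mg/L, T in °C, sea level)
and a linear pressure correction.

At sea level: C_s = 14.652 − 0.41022×30 + 0.007991×30² − 7.7774×10⁻⁵×30³ = 7.437 mg/L.
Pressure correction: C_s' = 7.437 × 0.839 = 6.240 mg/L.

C_s ≈ 6.24 mg/L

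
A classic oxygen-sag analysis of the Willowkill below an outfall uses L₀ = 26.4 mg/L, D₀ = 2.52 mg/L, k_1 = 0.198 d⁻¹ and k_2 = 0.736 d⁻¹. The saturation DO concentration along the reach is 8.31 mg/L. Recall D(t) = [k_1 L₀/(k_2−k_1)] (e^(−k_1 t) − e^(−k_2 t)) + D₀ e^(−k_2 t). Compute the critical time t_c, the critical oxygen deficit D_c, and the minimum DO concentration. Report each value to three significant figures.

t_c = [1/(k_2−k_1)] ln[(k_2/k_1)(1 − D₀(k_2−k_1)/(k_1 L₀))]
= [1/(0.736−0.198)] ln[(0.736/0.198)(1 − 2.52×0.5380/(0.198×26.4))]
= (1/0.5380) ln[3.717 × 0.7406] = 1.859 × ln(2.753) = 1.859 × 1.013 = 1.882 d.
D_c = (k_1/k_2) L₀ e^(−k_1 t_c) = (0.198/0.736) × 26.4 × e^(−0.198×1.882) = 0.2690 × 26.4 × 0.6889 = 4.892 mg/L.
Minimum DO = C_s − D_c = 8.31 − 4.892 = 3.418 mg/L.

t_c ≈ 1.88 d; D_c ≈ 4.89 mg/L; min DO ≈ 3.42 mg/L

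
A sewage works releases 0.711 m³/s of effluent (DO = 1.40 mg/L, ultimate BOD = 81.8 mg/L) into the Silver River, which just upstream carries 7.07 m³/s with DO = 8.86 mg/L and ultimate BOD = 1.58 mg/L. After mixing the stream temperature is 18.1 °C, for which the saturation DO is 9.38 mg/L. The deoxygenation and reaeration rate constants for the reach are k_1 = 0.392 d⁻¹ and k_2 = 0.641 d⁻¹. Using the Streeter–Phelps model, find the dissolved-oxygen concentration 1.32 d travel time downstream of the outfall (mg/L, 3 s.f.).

DO ≈ 6.52 mg/L

Mixed DO = (7.07×8.86 + 0.711×1.40)/(7.07+0.711) = 63.64/7.781 = 8.178 mg/L.
Mixed L₀ = (7.07×1.58 + 0.711×81.8)/(7.781) = 69.33/7.781 = 8.910 mg/L.
Initial deficit D₀ = C_s − DO₀ = 9.38 − 8.178 = 1.202 mg/L.
D(1.32) = [0.392×8.910/(0.641−0.392)](e^(−0.392×1.32) − e^(−0.641×1.32)) + 1.202 e^(−0.641×1.32)
= 14.03 × (0.5960 − 0.4291) + 1.202 × 0.4291 = 2.858 mg/L.
DO = 9.38 − 2.858 = 6.522 mg/L.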